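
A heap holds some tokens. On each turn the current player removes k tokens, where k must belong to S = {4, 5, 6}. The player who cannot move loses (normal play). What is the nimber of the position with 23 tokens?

0

G(0) = 0
G(1) = mex{} = 0
G(2) = mex{} = 0
G(3) = mex{} = 0
G(4) = mex{0} = 1
G(5) = mex{0,0} = 1
G(6) = mex{0,0,0} = 1
G(7) = mex{0,0,0} = 1
G(8) = mex{1,0,0} = 2
G(9) = mex{1,1,0} = 2
G(10) = mex{1,1,1} = 0
G(11) = mex{1,1,1} = 0
G(12) = mex{2,1,1} = 0
G(13) = mex{2,2,1} = 0
G(14) = mex{0,2,2} = 1
G(15) = mex{0,0,2} = 1
G(16) = mex{0,0,0} = 1
G(17) = mex{0,0,0} = 1
G(18) = mex{1,0,0} = 2
G(19) = mex{1,1,0} = 2
G(20) = mex{1,1,1} = 0
G(21) = mex{1,1,1} = 0
G(22) = mex{2,1,1} = 0
G(23) = mex{2,2,1} = 0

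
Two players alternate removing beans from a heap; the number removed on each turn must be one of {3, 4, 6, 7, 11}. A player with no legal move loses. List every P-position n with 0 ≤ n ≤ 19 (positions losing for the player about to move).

0, 1, 2, 10, 15

n :  0  1  2  3  4  5  6  7  8  9 10 11 12 13 14 15 16 17 18 19
G :  0  0  0  1  1  1  2  2  2  3  0  3  4  1  4  0  2  5  1  3
P-positions are exactly the n with G(n) = 0.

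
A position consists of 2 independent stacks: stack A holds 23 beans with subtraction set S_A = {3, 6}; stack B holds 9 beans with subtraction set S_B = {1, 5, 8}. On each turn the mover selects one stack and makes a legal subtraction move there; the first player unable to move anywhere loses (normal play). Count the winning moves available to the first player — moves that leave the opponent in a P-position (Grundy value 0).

Stack A, S = {3, 6}:
n :  0  1  2  3  4  5  6  7  8  9 10 11 12 13 14 15 16 17 18 19 20 21 22 23
G :  0  0  0  1  1  1  2  2  2  0  0  0  1  1  1  2  2  2  0  0  0  1  1  1
G_A(23) = 1.
Stack B, S = {1, 5, 8}:
G(0) = 0
G(1) = mex{0} = 1
G(2) = mex{1} = 0
G(3) = mex{0} = 1
G(4) = mex{1} = 0
G(5) = mex{0,0} = 1
G(6) = mex{1,1} = 0
G(7) = mex{0,0} = 1
G(8) = mex{1,1,0} = 2
G(9) = mex{2,0,1} = 3
G_B(9) = 3.
Combined Grundy value = 1 ⊕ 3 = 2.
A winning move leaves total XOR = 0, i.e. changes one component's Grundy value g to g ⊕ X where X is the current total.
Stack A: need g' = 1⊕2 = 3. Options: 23−3→G=0, 23−6→G=2. Hits: 0.
Stack B: need g' = 3⊕2 = 1. Options: 9−1→G=2, 9−5→G=0, 9−8→G=1. Hits: 1.

1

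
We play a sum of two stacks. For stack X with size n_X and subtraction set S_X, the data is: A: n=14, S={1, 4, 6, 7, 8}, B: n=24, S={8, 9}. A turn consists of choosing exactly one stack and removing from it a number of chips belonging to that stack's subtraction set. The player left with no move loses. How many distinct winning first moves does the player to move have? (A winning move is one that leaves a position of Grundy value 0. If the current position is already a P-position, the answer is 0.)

0

Stack A, S = {1, 4, 6, 7, 8}:
G(0) = 0
G(1) = mex{0} = 1
G(2) = mex{1} = 0
G(3) = mex{0} = 1
G(4) = mex{1,0} = 2
G(5) = mex{2,1} = 0
G(6) = mex{0,0,0} = 1
G(7) = mex{1,1,1,0} = 2
G(8) = mex{2,2,0,1,0} = 3
G(9) = mex{3,0,1,0,1} = 2
G(10) = mex{2,1,2,1,0} = 3
G(11) = mex{3,2,0,2,1} = 4
G(12) = mex{4,3,1,0,2} = 5
G(13) = mex{5,2,2,1,0} = 3
G(14) = mex{3,3,3,2,1} = 0
G_A(14) = 0.
Stack B, S = {8, 9}:
G(0) = 0
G(1) = mex{} = 0
G(2) = mex{} = 0
G(3) = mex{} = 0
G(4) = mex{} = 0
G(5) = mex{} = 0
G(6) = mex{} = 0
G(7) = mex{} = 0
G(8) = mex{0} = 1
G(9) = mex{0,0} = 1
G(10) = mex{0,0} = 1
G(11) = mex{0,0} = 1
G(12) = mex{0,0} = 1
G(13) = mex{0,0} = 1
G(14) = mex{0,0} = 1
G(15) = mex{0,0} = 1
G(16) = mex{1,0} = 2
G(17) = mex{1,1} = 0
G(18) = mex{1,1} = 0
G(19) = mex{1,1} = 0
G(20) = mex{1,1} = 0
G(21) = mex{1,1} = 0
G(22) = mex{1,1} = 0
G(23) = mex{1,1} = 0
G(24) = mex{2,1} = 0
G_B(24) = 0.
Combined Grundy value = 0 ⊕ 0 = 0.
A winning move leaves total XOR = 0, i.e. changes one component's Grundy value g to g ⊕ X where X is the current total.
Stack A: target g' = 0⊕0 = 0, but every legal move changes the Grundy value (mex property), so 0 moves.
Stack B: target g' = 0⊕0 = 0, but every legal move changes the Grundy value (mex property), so 0 moves.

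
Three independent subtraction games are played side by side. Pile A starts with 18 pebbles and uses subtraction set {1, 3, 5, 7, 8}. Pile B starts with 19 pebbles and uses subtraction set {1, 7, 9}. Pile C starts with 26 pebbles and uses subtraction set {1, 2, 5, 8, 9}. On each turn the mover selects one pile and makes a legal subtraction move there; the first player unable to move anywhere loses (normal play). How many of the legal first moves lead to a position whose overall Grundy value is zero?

0

Pile A, S = {1, 3, 5, 7, 8}:
G(0) = 0
G(1) = mex{0} = 1
G(2) = mex{1} = 0
G(3) = mex{0,0} = 1
G(4) = mex{1,1} = 0
G(5) = mex{0,0,0} = 1
G(6) = mex{1,1,1} = 0
G(7) = mex{0,0,0,0} = 1
G(8) = mex{1,1,1,1,0} = 2
G(9) = mex{2,0,0,0,1} = 3
G(10) = mex{3,1,1,1,0} = 2
G(11) = mex{2,2,0,0,1} = 3
G(12) = mex{3,3,1,1,0} = 2
G(13) = mex{2,2,2,0,1} = 3
G(14) = mex{3,3,3,1,0} = 2
G(15) = mex{2,2,2,2,1} = 0
G(16) = mex{0,3,3,3,2} = 1
G(17) = mex{1,2,2,2,3} = 0
G(18) = mex{0,0,3,3,2} = 1
G_A(18) = 1.
Pile B, S = {1, 7, 9}:
n :  0  1  2  3  4  5  6  7  8  9 10 11 12 13 14 15 16 17 18 19
G :  0  1  0  1  0  1  0  1  0  1  0  1  0  1  0  1  0  1  0  1
G_B(19) = 1.
Pile C, S = {1, 2, 5, 8, 9}:
n :  0  1  2  3  4  5  6  7  8  9 10 11 12 13 14 15 16 17 18 19 20 21 22 23 24 25 26
G :  0  1  2  0  1  2  0  1  2  3  0  1  2  0  1  2  0  1  2  3  0  1  2  0  1  2  0
G_C(26) = 0.
Combined Grundy value = 1 ⊕ 1 ⊕ 0 = 0.
A winning move leaves total XOR = 0, i.e. changes one component's Grundy value g to g ⊕ X where X is the current total.
Pile A: target g' = 1⊕0 = 1, but every legal move changes the Grundy value (mex property), so 0 moves.
Pile B: target g' = 1⊕0 = 1, but every legal move changes the Grundy value (mex property), so 0 moves.
Pile C: target g' = 0⊕0 = 0, but every legal move changes the Grundy value (mex property), so 0 moves.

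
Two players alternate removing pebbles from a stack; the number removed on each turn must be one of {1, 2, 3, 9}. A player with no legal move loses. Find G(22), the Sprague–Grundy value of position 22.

2

G(0) = 0
G(1) = mex{0} = 1
G(2) = mex{1,0} = 2
G(3) = mex{2,1,0} = 3
G(4) = mex{3,2,1} = 0
G(5) = mex{0,3,2} = 1
G(6) = mex{1,0,3} = 2
G(7) = mex{2,1,0} = 3
G(8) = mex{3,2,1} = 0
G(9) = mex{0,3,2,0} = 1
G(10) = mex{1,0,3,1} = 2
G(11) = mex{2,1,0,2} = 3
G(12) = mex{3,2,1,3} = 0
G(13) = mex{0,3,2,0} = 1
G(14) = mex{1,0,3,1} = 2
G(15) = mex{2,1,0,2} = 3
G(16) = mex{3,2,1,3} = 0
G(17) = mex{0,3,2,0} = 1
G(18) = mex{1,0,3,1} = 2
G(19) = mex{2,1,0,2} = 3
G(20) = mex{3,2,1,3} = 0
G(21) = mex{0,3,2,0} = 1
G(22) = mex{1,0,3,1} = 2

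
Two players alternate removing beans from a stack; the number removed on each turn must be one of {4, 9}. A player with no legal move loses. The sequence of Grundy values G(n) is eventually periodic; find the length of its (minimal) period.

n :  0  1  2  3  4  5  6  7  8  9 10 11 12 13 14 15 16 17 18 19 20 21 22 23 24 25 26 27
G :  0  0  0  0  1  1  1  1  0  2  2  2  1  0  0  0  0  1  1  1  1  0  2  2  2  1  0  0
G(n+13) = G(n) holds for n = 0,…,8 (a full window of length max(S) = 9), so the sequence is purely periodic with period 13.

13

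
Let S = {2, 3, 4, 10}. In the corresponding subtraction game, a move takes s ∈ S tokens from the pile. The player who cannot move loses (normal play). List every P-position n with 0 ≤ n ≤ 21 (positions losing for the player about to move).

0, 1, 6, 7, 12, 13, 18, 19

n :  0  1  2  3  4  5  6  7  8  9 10 11 12 13 14 15 16 17 18 19 20 21
G :  0  0  1  1  2  2  0  0  1  1  2  2  0  0  1  1  2  2  0  0  1  1
P-positions are exactly the n with G(n) = 0.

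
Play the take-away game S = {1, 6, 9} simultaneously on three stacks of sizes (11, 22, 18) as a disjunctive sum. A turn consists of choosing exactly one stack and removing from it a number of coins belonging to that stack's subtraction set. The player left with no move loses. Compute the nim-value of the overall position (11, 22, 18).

3

All stacks use S = {1, 6, 9}:
G(0) = 0
G(1) = mex{0} = 1
G(2) = mex{1} = 0
G(3) = mex{0} = 1
G(4) = mex{1} = 0
G(5) = mex{0} = 1
G(6) = mex{1,0} = 2
G(7) = mex{2,1} = 0
G(8) = mex{0,0} = 1
G(9) = mex{1,1,0} = 2
G(10) = mex{2,0,1} = 3
G(11) = mex{3,1,0} = 2
G(12) = mex{2,2,1} = 0
G(13) = mex{0,0,0} = 1
G(14) = mex{1,1,1} = 0
G(15) = mex{0,2,2} = 1
G(16) = mex{1,3,0} = 2
G(17) = mex{2,2,1} = 0
G(18) = mex{0,0,2} = 1
G(19) = mex{1,1,3} = 0
G(20) = mex{0,0,2} = 1
G(21) = mex{1,1,0} = 2
G(22) = mex{2,2,1} = 0
Stack A: G(11) = 2.
Stack B: G(22) = 0.
Stack C: G(18) = 1.
Combined Grundy value = 2 ⊕ 0 ⊕ 1 = 3.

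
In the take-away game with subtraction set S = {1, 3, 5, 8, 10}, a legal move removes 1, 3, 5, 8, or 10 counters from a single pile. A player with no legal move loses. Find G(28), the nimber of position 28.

G(0) = 0
G(1) = mex{0} = 1
G(2) = mex{1} = 0
G(3) = mex{0,0} = 1
G(4) = mex{1,1} = 0
G(5) = mex{0,0,0} = 1
G(6) = mex{1,1,1} = 0
G(7) = mex{0,0,0} = 1
G(8) = mex{1,1,1,0} = 2
G(9) = mex{2,0,0,1} = 3
G(10) = mex{3,1,1,0,0} = 2
G(11) = mex{2,2,0,1,1} = 3
G(12) = mex{3,3,1,0,0} = 2
G(13) = mex{2,2,2,1,1} = 0
G(14) = mex{0,3,3,0,0} = 1
G(15) = mex{1,2,2,1,1} = 0
G(16) = mex{0,0,3,2,0} = 1
G(17) = mex{1,1,2,3,1} = 0
G(18) = mex{0,0,0,2,2} = 1
G(19) = mex{1,1,1,3,3} = 0
G(20) = mex{0,0,0,2,2} = 1
G(21) = mex{1,1,1,0,3} = 2
G(22) = mex{2,0,0,1,2} = 3
G(23) = mex{3,1,1,0,0} = 2
G(24) = mex{2,2,0,1,1} = 3
G(25) = mex{3,3,1,0,0} = 2
G(26) = mex{2,2,2,1,1} = 0
G(27) = mex{0,3,3,0,0} = 1
G(28) = mex{1,2,2,1,1} = 0

0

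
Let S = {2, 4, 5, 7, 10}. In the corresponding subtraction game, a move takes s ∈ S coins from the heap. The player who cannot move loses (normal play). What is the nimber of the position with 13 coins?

2

G(0) = 0
G(1) = mex{} = 0
G(2) = mex{0} = 1
G(3) = mex{0} = 1
G(4) = mex{1,0} = 2
G(5) = mex{1,0,0} = 2
G(6) = mex{2,1,0} = 3
G(7) = mex{2,1,1,0} = 3
G(8) = mex{3,2,1,0} = 4
G(9) = mex{3,2,2,1} = 0
G(10) = mex{4,3,2,1,0} = 5
G(11) = mex{0,3,3,2,0} = 1
G(12) = mex{5,4,3,2,1} = 0
G(13) = mex{1,0,4,3,1} = 2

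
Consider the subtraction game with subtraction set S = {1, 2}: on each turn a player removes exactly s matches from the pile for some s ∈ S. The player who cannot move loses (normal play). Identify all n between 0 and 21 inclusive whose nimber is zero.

n :  0  1  2  3  4  5  6  7  8  9 10 11 12 13 14 15 16 17 18 19 20 21
G :  0  1  2  0  1  2  0  1  2  0  1  2  0  1  2  0  1  2  0  1  2  0
P-positions are exactly the n with G(n) = 0.

0, 3, 6, 9, 12, 15, 18, 21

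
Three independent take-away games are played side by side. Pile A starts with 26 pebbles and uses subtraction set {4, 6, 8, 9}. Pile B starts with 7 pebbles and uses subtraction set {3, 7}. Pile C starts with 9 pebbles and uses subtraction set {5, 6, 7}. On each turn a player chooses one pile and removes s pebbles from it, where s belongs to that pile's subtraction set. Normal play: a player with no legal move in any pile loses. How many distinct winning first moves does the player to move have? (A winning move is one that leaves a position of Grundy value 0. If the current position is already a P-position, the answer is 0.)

1

Pile A, S = {4, 6, 8, 9}:
G(0) = 0
G(1) = mex{} = 0
G(2) = mex{} = 0
G(3) = mex{} = 0
G(4) = mex{0} = 1
G(5) = mex{0} = 1
G(6) = mex{0,0} = 1
G(7) = mex{0,0} = 1
G(8) = mex{1,0,0} = 2
G(9) = mex{1,0,0,0} = 2
G(10) = mex{1,1,0,0} = 2
G(11) = mex{1,1,0,0} = 2
G(12) = mex{2,1,1,0} = 3
G(13) = mex{2,1,1,1} = 0
G(14) = mex{2,2,1,1} = 0
G(15) = mex{2,2,1,1} = 0
G(16) = mex{3,2,2,1} = 0
G(17) = mex{0,2,2,2} = 1
G(18) = mex{0,3,2,2} = 1
G(19) = mex{0,0,2,2} = 1
G(20) = mex{0,0,3,2} = 1
G(21) = mex{1,0,0,3} = 2
G(22) = mex{1,0,0,0} = 2
G(23) = mex{1,1,0,0} = 2
G(24) = mex{1,1,0,0} = 2
G(25) = mex{2,1,1,0} = 3
G(26) = mex{2,1,1,1} = 0
G_A(26) = 0.
Pile B, S = {3, 7}:
G(0) = 0
G(1) = mex{} = 0
G(2) = mex{} = 0
G(3) = mex{0} = 1
G(4) = mex{0} = 1
G(5) = mex{0} = 1
G(6) = mex{1} = 0
G(7) = mex{1,0} = 2
G_B(7) = 2.
Pile C, S = {5, 6, 7}:
G(0) = 0
G(1) = mex{} = 0
G(2) = mex{} = 0
G(3) = mex{} = 0
G(4) = mex{} = 0
G(5) = mex{0} = 1
G(6) = mex{0,0} = 1
G(7) = mex{0,0,0} = 1
G(8) = mex{0,0,0} = 1
G(9) = mex{0,0,0} = 1
G_C(9) = 1.
Combined Grundy value = 0 ⊕ 2 ⊕ 1 = 3.
A winning move leaves total XOR = 0, i.e. changes one component's Grundy value g to g ⊕ X where X is the current total.
Pile A: need g' = 0⊕3 = 3. Options: 26−4→G=2, 26−6→G=1, 26−8→G=1, 26−9→G=1. Hits: 0.
Pile B: need g' = 2⊕3 = 1. Options: 7−3→G=1, 7−7→G=0. Hits: 1.
Pile C: need g' = 1⊕3 = 2. Options: 9−5→G=0, 9−6→G=0, 9−7→G=0. Hits: 0.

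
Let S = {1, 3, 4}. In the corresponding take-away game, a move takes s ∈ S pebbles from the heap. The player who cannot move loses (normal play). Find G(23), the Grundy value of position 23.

G(0) = 0
G(1) = mex{0} = 1
G(2) = mex{1} = 0
G(3) = mex{0,0} = 1
G(4) = mex{1,1,0} = 2
G(5) = mex{2,0,1} = 3
G(6) = mex{3,1,0} = 2
G(7) = mex{2,2,1} = 0
G(8) = mex{0,3,2} = 1
G(9) = mex{1,2,3} = 0
G(10) = mex{0,0,2} = 1
G(11) = mex{1,1,0} = 2
G(12) = mex{2,0,1} = 3
G(13) = mex{3,1,0} = 2
G(14) = mex{2,2,1} = 0
G(15) = mex{0,3,2} = 1
G(16) = mex{1,2,3} = 0
G(17) = mex{0,0,2} = 1
G(18) = mex{1,1,0} = 2
G(19) = mex{2,0,1} = 3
G(20) = mex{3,1,0} = 2
G(21) = mex{2,2,1} = 0
G(22) = mex{0,3,2} = 1
G(23) = mex{1,2,3} = 0

0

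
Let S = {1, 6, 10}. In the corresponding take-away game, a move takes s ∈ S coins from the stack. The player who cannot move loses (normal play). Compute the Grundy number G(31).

G(0) = 0
G(1) = mex{0} = 1
G(2) = mex{1} = 0
G(3) = mex{0} = 1
G(4) = mex{1} = 0
G(5) = mex{0} = 1
G(6) = mex{1,0} = 2
G(7) = mex{2,1} = 0
G(8) = mex{0,0} = 1
G(9) = mex{1,1} = 0
G(10) = mex{0,0,0} = 1
G(11) = mex{1,1,1} = 0
G(12) = mex{0,2,0} = 1
G(13) = mex{1,0,1} = 2
G(14) = mex{2,1,0} = 3
G(15) = mex{3,0,1} = 2
G(16) = mex{2,1,2} = 0
G(17) = mex{0,0,0} = 1
G(18) = mex{1,1,1} = 0
G(19) = mex{0,2,0} = 1
G(20) = mex{1,3,1} = 0
G(21) = mex{0,2,0} = 1
G(22) = mex{1,0,1} = 2
G(23) = mex{2,1,2} = 0
G(24) = mex{0,0,3} = 1
G(25) = mex{1,1,2} = 0
G(26) = mex{0,0,0} = 1
G(27) = mex{1,1,1} = 0
G(28) = mex{0,2,0} = 1
G(29) = mex{1,0,1} = 2
G(30) = mex{2,1,0} = 3
G(31) = mex{3,0,1} = 2

2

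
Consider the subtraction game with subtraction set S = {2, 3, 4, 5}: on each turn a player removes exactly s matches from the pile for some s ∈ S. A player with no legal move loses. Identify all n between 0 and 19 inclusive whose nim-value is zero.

0, 1, 7, 8, 14, 15

n :  0  1  2  3  4  5  6  7  8  9 10 11 12 13 14 15 16 17 18 19
G :  0  0  1  1  2  2  3  0  0  1  1  2  2  3  0  0  1  1  2  2
P-positions are exactly the n with G(n) = 0.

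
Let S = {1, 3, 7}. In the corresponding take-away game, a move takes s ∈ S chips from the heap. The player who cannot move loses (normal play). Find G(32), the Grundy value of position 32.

0

n :  0  1  2  3  4  5  6  7  8  9 10 11 12 13 14 15 16 17 18 19 20 21 22 23 24 25 26 27 28 29 30 31 32
G :  0  1  0  1  0  1  0  1  0  1  0  1  0  1  0  1  0  1  0  1  0  1  0  1  0  1  0  1  0  1  0  1  0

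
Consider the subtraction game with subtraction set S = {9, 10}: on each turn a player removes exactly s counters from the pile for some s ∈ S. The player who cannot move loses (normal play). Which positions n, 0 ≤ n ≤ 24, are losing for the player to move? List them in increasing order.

n :  0  1  2  3  4  5  6  7  8  9 10 11 12 13 14 15 16 17 18 19 20 21 22 23 24
G :  0  0  0  0  0  0  0  0  0  1  1  1  1  1  1  1  1  1  2  0  0  0  0  0  0
P-positions are exactly the n with G(n) = 0.

0, 1, 2, 3, 4, 5, 6, 7, 8, 19, 20, 21, 22, 23, 24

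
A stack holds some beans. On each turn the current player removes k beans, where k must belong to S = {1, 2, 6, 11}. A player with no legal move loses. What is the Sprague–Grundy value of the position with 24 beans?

2

G(0) = 0
G(1) = mex{0} = 1
G(2) = mex{1,0} = 2
G(3) = mex{2,1} = 0
G(4) = mex{0,2} = 1
G(5) = mex{1,0} = 2
G(6) = mex{2,1,0} = 3
G(7) = mex{3,2,1} = 0
G(8) = mex{0,3,2} = 1
G(9) = mex{1,0,0} = 2
G(10) = mex{2,1,1} = 0
G(11) = mex{0,2,2,0} = 1
G(12) = mex{1,0,3,1} = 2
G(13) = mex{2,1,0,2} = 3
G(14) = mex{3,2,1,0} = 4
G(15) = mex{4,3,2,1} = 0
G(16) = mex{0,4,0,2} = 1
G(17) = mex{1,0,1,3} = 2
G(18) = mex{2,1,2,0} = 3
G(19) = mex{3,2,3,1} = 0
G(20) = mex{0,3,4,2} = 1
G(21) = mex{1,0,0,0} = 2
G(22) = mex{2,1,1,1} = 0
G(23) = mex{0,2,2,2} = 1
G(24) = mex{1,0,3,3} = 2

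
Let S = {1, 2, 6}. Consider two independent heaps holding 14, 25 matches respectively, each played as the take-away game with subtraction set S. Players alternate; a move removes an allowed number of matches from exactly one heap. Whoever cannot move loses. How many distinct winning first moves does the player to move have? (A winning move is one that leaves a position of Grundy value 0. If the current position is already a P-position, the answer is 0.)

All heaps use S = {1, 2, 6}:
n :  0  1  2  3  4  5  6  7  8  9 10 11 12 13 14 15 16 17 18 19 20 21 22 23 24 25
G :  0  1  2  0  1  2  3  0  1  2  0  1  2  3  0  1  2  0  1  2  3  0  1  2  0  1
Heap A: G(14) = 0.
Heap B: G(25) = 1.
Combined Grundy value = 0 ⊕ 1 = 1.
A winning move leaves total XOR = 0, i.e. changes one component's Grundy value g to g ⊕ X where X is the current total.
Heap A: need g' = 0⊕1 = 1. Options: 14−1→G=3, 14−2→G=2, 14−6→G=1. Hits: 1.
Heap B: need g' = 1⊕1 = 0. Options: 25−1→G=0, 25−2→G=2, 25−6→G=2. Hits: 1.

2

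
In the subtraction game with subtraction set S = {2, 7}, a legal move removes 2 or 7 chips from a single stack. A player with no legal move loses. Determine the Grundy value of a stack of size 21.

G(0) = 0
G(1) = mex{} = 0
G(2) = mex{0} = 1
G(3) = mex{0} = 1
G(4) = mex{1} = 0
G(5) = mex{1} = 0
G(6) = mex{0} = 1
G(7) = mex{0,0} = 1
G(8) = mex{1,0} = 2
G(9) = mex{1,1} = 0
G(10) = mex{2,1} = 0
G(11) = mex{0,0} = 1
G(12) = mex{0,0} = 1
G(13) = mex{1,1} = 0
G(14) = mex{1,1} = 0
G(15) = mex{0,2} = 1
G(16) = mex{0,0} = 1
G(17) = mex{1,0} = 2
G(18) = mex{1,1} = 0
G(19) = mex{2,1} = 0
G(20) = mex{0,0} = 1
G(21) = mex{0,0} = 1

1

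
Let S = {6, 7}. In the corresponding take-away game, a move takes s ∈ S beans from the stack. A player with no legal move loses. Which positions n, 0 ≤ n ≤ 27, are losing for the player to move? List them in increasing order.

G(0) = 0
G(1) = mex{} = 0
G(2) = mex{} = 0
G(3) = mex{} = 0
G(4) = mex{} = 0
G(5) = mex{} = 0
G(6) = mex{0} = 1
G(7) = mex{0,0} = 1
G(8) = mex{0,0} = 1
G(9) = mex{0,0} = 1
G(10) = mex{0,0} = 1
G(11) = mex{0,0} = 1
G(12) = mex{1,0} = 2
G(13) = mex{1,1} = 0
G(14) = mex{1,1} = 0
G(15) = mex{1,1} = 0
G(16) = mex{1,1} = 0
G(17) = mex{1,1} = 0
G(18) = mex{2,1} = 0
G(19) = mex{0,2} = 1
G(20) = mex{0,0} = 1
G(21) = mex{0,0} = 1
G(22) = mex{0,0} = 1
G(23) = mex{0,0} = 1
G(24) = mex{0,0} = 1
G(25) = mex{1,0} = 2
G(26) = mex{1,1} = 0
G(27) = mex{1,1} = 0
P-positions are exactly the n with G(n) = 0.

0, 1, 2, 3, 4, 5, 13, 14, 15, 16, 17, 18, 26, 27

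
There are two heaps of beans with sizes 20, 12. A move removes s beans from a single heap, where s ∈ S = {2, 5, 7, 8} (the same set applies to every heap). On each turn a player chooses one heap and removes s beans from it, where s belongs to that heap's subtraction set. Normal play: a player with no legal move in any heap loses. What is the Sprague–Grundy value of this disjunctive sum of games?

All heaps use S = {2, 5, 7, 8}:
G(0) = 0
G(1) = mex{} = 0
G(2) = mex{0} = 1
G(3) = mex{0} = 1
G(4) = mex{1} = 0
G(5) = mex{1,0} = 2
G(6) = mex{0,0} = 1
G(7) = mex{2,1,0} = 3
G(8) = mex{1,1,0,0} = 2
G(9) = mex{3,0,1,0} = 2
G(10) = mex{2,2,1,1} = 0
G(11) = mex{2,1,0,1} = 3
G(12) = mex{0,3,2,0} = 1
G(13) = mex{3,2,1,2} = 0
G(14) = mex{1,2,3,1} = 0
G(15) = mex{0,0,2,3} = 1
G(16) = mex{0,3,2,2} = 1
G(17) = mex{1,1,0,2} = 3
G(18) = mex{1,0,3,0} = 2
G(19) = mex{3,0,1,3} = 2
G(20) = mex{2,1,0,1} = 3
Heap A: G(20) = 3.
Heap B: G(12) = 1.
Combined Grundy value = 3 ⊕ 1 = 2.

2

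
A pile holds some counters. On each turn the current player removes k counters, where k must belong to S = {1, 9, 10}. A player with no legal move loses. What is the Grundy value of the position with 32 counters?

3

n :  0  1  2  3  4  5  6  7  8  9 10 11 12 13 14 15 16 17 18 19 20 21 22 23 24 25 26 27 28 29 30 31 32
G :  0  1  0  1  0  1  0  1  0  1  2  3  2  3  2  3  2  3  2  0  1  0  1  0  1  0  1  0  1  2  3  2  3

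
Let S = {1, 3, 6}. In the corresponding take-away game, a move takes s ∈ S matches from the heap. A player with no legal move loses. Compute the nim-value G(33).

G(0) = 0
G(1) = mex{0} = 1
G(2) = mex{1} = 0
G(3) = mex{0,0} = 1
G(4) = mex{1,1} = 0
G(5) = mex{0,0} = 1
G(6) = mex{1,1,0} = 2
G(7) = mex{2,0,1} = 3
G(8) = mex{3,1,0} = 2
G(9) = mex{2,2,1} = 0
G(10) = mex{0,3,0} = 1
G(11) = mex{1,2,1} = 0
G(12) = mex{0,0,2} = 1
G(13) = mex{1,1,3} = 0
G(14) = mex{0,0,2} = 1
G(15) = mex{1,1,0} = 2
G(16) = mex{2,0,1} = 3
G(17) = mex{3,1,0} = 2
G(18) = mex{2,2,1} = 0
G(19) = mex{0,3,0} = 1
G(20) = mex{1,2,1} = 0
G(21) = mex{0,0,2} = 1
G(22) = mex{1,1,3} = 0
G(23) = mex{0,0,2} = 1
G(24) = mex{1,1,0} = 2
G(25) = mex{2,0,1} = 3
G(26) = mex{3,1,0} = 2
G(27) = mex{2,2,1} = 0
G(28) = mex{0,3,0} = 1
G(29) = mex{1,2,1} = 0
G(30) = mex{0,0,2} = 1
G(31) = mex{1,1,3} = 0
G(32) = mex{0,0,2} = 1
G(33) = mex{1,1,0} = 2

2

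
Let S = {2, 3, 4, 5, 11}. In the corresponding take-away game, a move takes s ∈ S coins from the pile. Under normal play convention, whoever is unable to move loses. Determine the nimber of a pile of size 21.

G(0) = 0
G(1) = mex{} = 0
G(2) = mex{0} = 1
G(3) = mex{0,0} = 1
G(4) = mex{1,0,0} = 2
G(5) = mex{1,1,0,0} = 2
G(6) = mex{2,1,1,0} = 3
G(7) = mex{2,2,1,1} = 0
G(8) = mex{3,2,2,1} = 0
G(9) = mex{0,3,2,2} = 1
G(10) = mex{0,0,3,2} = 1
G(11) = mex{1,0,0,3,0} = 2
G(12) = mex{1,1,0,0,0} = 2
G(13) = mex{2,1,1,0,1} = 3
G(14) = mex{2,2,1,1,1} = 0
G(15) = mex{3,2,2,1,2} = 0
G(16) = mex{0,3,2,2,2} = 1
G(17) = mex{0,0,3,2,3} = 1
G(18) = mex{1,0,0,3,0} = 2
G(19) = mex{1,1,0,0,0} = 2
G(20) = mex{2,1,1,0,1} = 3
G(21) = mex{2,2,1,1,1} = 0

0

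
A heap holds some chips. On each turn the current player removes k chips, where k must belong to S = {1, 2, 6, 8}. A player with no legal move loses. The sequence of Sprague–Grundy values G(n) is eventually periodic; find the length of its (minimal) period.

7

n :  0  1  2  3  4  5  6  7  8  9 10 11 12 13 14 15 16
G :  0  1  2  0  1  2  3  0  1  2  0  1  2  3  0  1  2
G(n+7) = G(n) holds for n = 0,…,7 (a full window of length max(S) = 8), so the sequence is purely periodic with period 7.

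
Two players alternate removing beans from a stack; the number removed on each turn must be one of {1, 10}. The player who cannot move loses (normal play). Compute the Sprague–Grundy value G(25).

G(0) = 0
G(1) = mex{0} = 1
G(2) = mex{1} = 0
G(3) = mex{0} = 1
G(4) = mex{1} = 0
G(5) = mex{0} = 1
G(6) = mex{1} = 0
G(7) = mex{0} = 1
G(8) = mex{1} = 0
G(9) = mex{0} = 1
G(10) = mex{1,0} = 2
G(11) = mex{2,1} = 0
G(12) = mex{0,0} = 1
G(13) = mex{1,1} = 0
G(14) = mex{0,0} = 1
G(15) = mex{1,1} = 0
G(16) = mex{0,0} = 1
G(17) = mex{1,1} = 0
G(18) = mex{0,0} = 1
G(19) = mex{1,1} = 0
G(20) = mex{0,2} = 1
G(21) = mex{1,0} = 2
G(22) = mex{2,1} = 0
G(23) = mex{0,0} = 1
G(24) = mex{1,1} = 0
G(25) = mex{0,0} = 1

1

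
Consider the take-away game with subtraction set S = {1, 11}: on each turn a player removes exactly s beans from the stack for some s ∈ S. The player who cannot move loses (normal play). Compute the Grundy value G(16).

0

G(0) = 0
G(1) = mex{0} = 1
G(2) = mex{1} = 0
G(3) = mex{0} = 1
G(4) = mex{1} = 0
G(5) = mex{0} = 1
G(6) = mex{1} = 0
G(7) = mex{0} = 1
G(8) = mex{1} = 0
G(9) = mex{0} = 1
G(10) = mex{1} = 0
G(11) = mex{0,0} = 1
G(12) = mex{1,1} = 0
G(13) = mex{0,0} = 1
G(14) = mex{1,1} = 0
G(15) = mex{0,0} = 1
G(16) = mex{1,1} = 0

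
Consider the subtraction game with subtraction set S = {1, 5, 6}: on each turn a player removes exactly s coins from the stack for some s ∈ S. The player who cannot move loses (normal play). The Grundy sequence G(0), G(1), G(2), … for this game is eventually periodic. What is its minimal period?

11

n :  0  1  2  3  4  5  6  7  8  9 10 11 12 13 14 15 16 17 18 19 20 21 22 23
G :  0  1  0  1  0  1  2  3  2  3  2  0  1  0  1  0  1  2  3  2  3  2  0  1
G(n+11) = G(n) holds for n = 0,…,5 (a full window of length max(S) = 6), so the sequence is purely periodic with period 11.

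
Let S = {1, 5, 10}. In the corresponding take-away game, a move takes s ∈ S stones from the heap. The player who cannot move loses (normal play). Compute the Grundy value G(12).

n :  0  1  2  3  4  5  6  7  8  9 10 11 12
G :  0  1  0  1  0  1  0  1  0  1  2  3  2

2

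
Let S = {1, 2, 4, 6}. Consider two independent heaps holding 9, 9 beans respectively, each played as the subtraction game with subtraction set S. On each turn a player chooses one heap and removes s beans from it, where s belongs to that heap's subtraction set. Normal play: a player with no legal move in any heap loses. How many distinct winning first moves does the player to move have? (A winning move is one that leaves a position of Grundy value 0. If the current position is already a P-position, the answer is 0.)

0

All heaps use S = {1, 2, 4, 6}:
n : 0 1 2 3 4 5 6 7 8 9
G : 0 1 2 0 1 2 3 4 0 1
Heap A: G(9) = 1.
Heap B: G(9) = 1.
Combined Grundy value = 1 ⊕ 1 = 0.
A winning move leaves total XOR = 0, i.e. changes one component's Grundy value g to g ⊕ X where X is the current total.
Heap A: target g' = 1⊕0 = 1, but every legal move changes the Grundy value (mex property), so 0 moves.
Heap B: target g' = 1⊕0 = 1, but every legal move changes the Grundy value (mex property), so 0 moves.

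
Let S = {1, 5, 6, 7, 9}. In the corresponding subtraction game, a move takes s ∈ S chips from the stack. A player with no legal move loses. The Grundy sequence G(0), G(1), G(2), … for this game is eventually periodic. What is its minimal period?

n :  0  1  2  3  4  5  6  7  8  9 10 11 12 13 14 15 16 17 18 19 20 21 22 23 24 25
G :  0  1  0  1  0  1  2  3  2  3  2  3  0  1  0  1  0  1  2  3  2  3  2  3  0  1
G(n+12) = G(n) holds for n = 0,…,8 (a full window of length max(S) = 9), so the sequence is purely periodic with period 12.

12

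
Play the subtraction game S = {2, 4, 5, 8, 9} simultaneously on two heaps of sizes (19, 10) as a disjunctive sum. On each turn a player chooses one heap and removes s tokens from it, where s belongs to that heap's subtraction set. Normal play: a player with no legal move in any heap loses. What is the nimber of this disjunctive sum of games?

All heaps use S = {2, 4, 5, 8, 9}:
n :  0  1  2  3  4  5  6  7  8  9 10 11 12 13 14 15 16 17 18 19
G :  0  0  1  1  2  2  3  0  4  1  5  2  3  0  0  1  1  2  2  3
Heap A: G(19) = 3.
Heap B: G(10) = 5.
Combined Grundy value = 3 ⊕ 5 = 6.

6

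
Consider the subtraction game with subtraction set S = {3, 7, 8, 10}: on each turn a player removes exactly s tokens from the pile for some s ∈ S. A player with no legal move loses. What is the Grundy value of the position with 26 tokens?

2

n :  0  1  2  3  4  5  6  7  8  9 10 11 12 13 14 15 16 17 18 19 20 21 22 23 24 25 26
G :  0  0  0  1  1  1  0  2  2  1  3  3  2  2  4  0  3  0  1  0  1  0  1  4  1  2  2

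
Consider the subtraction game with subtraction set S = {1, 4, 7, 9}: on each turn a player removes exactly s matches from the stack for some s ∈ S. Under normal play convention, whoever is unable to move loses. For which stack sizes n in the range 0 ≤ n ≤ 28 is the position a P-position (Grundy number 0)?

0, 2, 5, 8, 10, 13, 16, 18, 21, 24, 26

n :  0  1  2  3  4  5  6  7  8  9 10 11 12 13 14 15 16 17 18 19 20 21 22 23 24 25 26 27 28
G :  0  1  0  1  2  0  1  2  0  1  0  1  2  0  1  2  0  1  0  1  2  0  1  2  0  1  0  1  2
P-positions are exactly the n with G(n) = 0.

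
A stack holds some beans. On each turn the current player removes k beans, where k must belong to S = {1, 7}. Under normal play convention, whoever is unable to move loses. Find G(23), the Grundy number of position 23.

1

G(0) = 0
G(1) = mex{0} = 1
G(2) = mex{1} = 0
G(3) = mex{0} = 1
G(4) = mex{1} = 0
G(5) = mex{0} = 1
G(6) = mex{1} = 0
G(7) = mex{0,0} = 1
G(8) = mex{1,1} = 0
G(9) = mex{0,0} = 1
G(10) = mex{1,1} = 0
G(11) = mex{0,0} = 1
G(12) = mex{1,1} = 0
G(13) = mex{0,0} = 1
G(14) = mex{1,1} = 0
G(15) = mex{0,0} = 1
G(16) = mex{1,1} = 0
G(17) = mex{0,0} = 1
G(18) = mex{1,1} = 0
G(19) = mex{0,0} = 1
G(20) = mex{1,1} = 0
G(21) = mex{0,0} = 1
G(22) = mex{1,1} = 0
G(23) = mex{0,0} = 1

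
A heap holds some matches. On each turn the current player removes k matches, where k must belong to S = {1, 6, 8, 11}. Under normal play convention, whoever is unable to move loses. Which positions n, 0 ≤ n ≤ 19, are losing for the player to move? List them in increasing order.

G(0) = 0
G(1) = mex{0} = 1
G(2) = mex{1} = 0
G(3) = mex{0} = 1
G(4) = mex{1} = 0
G(5) = mex{0} = 1
G(6) = mex{1,0} = 2
G(7) = mex{2,1} = 0
G(8) = mex{0,0,0} = 1
G(9) = mex{1,1,1} = 0
G(10) = mex{0,0,0} = 1
G(11) = mex{1,1,1,0} = 2
G(12) = mex{2,2,0,1} = 3
G(13) = mex{3,0,1,0} = 2
G(14) = mex{2,1,2,1} = 0
G(15) = mex{0,0,0,0} = 1
G(16) = mex{1,1,1,1} = 0
G(17) = mex{0,2,0,2} = 1
G(18) = mex{1,3,1,0} = 2
G(19) = mex{2,2,2,1} = 0
P-positions are exactly the n with G(n) = 0.

0, 2, 4, 7, 9, 14, 16, 19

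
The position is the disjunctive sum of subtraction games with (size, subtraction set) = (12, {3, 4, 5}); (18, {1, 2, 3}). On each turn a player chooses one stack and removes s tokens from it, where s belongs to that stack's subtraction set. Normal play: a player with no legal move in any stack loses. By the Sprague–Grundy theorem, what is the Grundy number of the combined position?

3

Stack A, S = {3, 4, 5}:
G(0) = 0
G(1) = mex{} = 0
G(2) = mex{} = 0
G(3) = mex{0} = 1
G(4) = mex{0,0} = 1
G(5) = mex{0,0,0} = 1
G(6) = mex{1,0,0} = 2
G(7) = mex{1,1,0} = 2
G(8) = mex{1,1,1} = 0
G(9) = mex{2,1,1} = 0
G(10) = mex{2,2,1} = 0
G(11) = mex{0,2,2} = 1
G(12) = mex{0,0,2} = 1
G_A(12) = 1.
Stack B, S = {1, 2, 3}:
n :  0  1  2  3  4  5  6  7  8  9 10 11 12 13 14 15 16 17 18
G :  0  1  2  3  0  1  2  3  0  1  2  3  0  1  2  3  0  1  2
G_B(18) = 2.
Combined Grundy value = 1 ⊕ 2 = 3.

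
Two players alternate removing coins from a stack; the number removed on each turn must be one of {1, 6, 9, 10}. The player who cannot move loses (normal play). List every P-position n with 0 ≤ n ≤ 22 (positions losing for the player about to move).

n :  0  1  2  3  4  5  6  7  8  9 10 11 12 13 14 15 16 17 18 19 20 21 22
G :  0  1  0  1  0  1  2  0  1  2  3  2  3  2  3  0  1  3  0  1  0  1  0
P-positions are exactly the n with G(n) = 0.

0, 2, 4, 7, 15, 18, 20, 22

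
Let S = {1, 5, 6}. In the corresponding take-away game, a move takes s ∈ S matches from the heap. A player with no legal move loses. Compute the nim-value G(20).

3

n :  0  1  2  3  4  5  6  7  8  9 10 11 12 13 14 15 16 17 18 19 20
G :  0  1  0  1  0  1  2  3  2  3  2  0  1  0  1  0  1  2  3  2  3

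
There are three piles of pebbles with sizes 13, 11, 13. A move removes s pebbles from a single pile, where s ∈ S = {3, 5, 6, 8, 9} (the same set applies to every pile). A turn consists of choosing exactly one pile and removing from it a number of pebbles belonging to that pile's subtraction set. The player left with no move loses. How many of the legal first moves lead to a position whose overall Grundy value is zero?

3

All piles use S = {3, 5, 6, 8, 9}:
G(0) = 0
G(1) = mex{} = 0
G(2) = mex{} = 0
G(3) = mex{0} = 1
G(4) = mex{0} = 1
G(5) = mex{0,0} = 1
G(6) = mex{1,0,0} = 2
G(7) = mex{1,0,0} = 2
G(8) = mex{1,1,0,0} = 2
G(9) = mex{2,1,1,0,0} = 3
G(10) = mex{2,1,1,0,0} = 3
G(11) = mex{2,2,1,1,0} = 3
G(12) = mex{3,2,2,1,1} = 0
G(13) = mex{3,2,2,1,1} = 0
Pile A: G(13) = 0.
Pile B: G(11) = 3.
Pile C: G(13) = 0.
Combined Grundy value = 0 ⊕ 3 ⊕ 0 = 3.
A winning move leaves total XOR = 0, i.e. changes one component's Grundy value g to g ⊕ X where X is the current total.
Pile A: need g' = 0⊕3 = 3. Options: 13−3→G=3, 13−5→G=2, 13−6→G=2, 13−8→G=1, 13−9→G=1. Hits: 1.
Pile B: need g' = 3⊕3 = 0. Options: 11−3→G=2, 11−5→G=2, 11−6→G=1, 11−8→G=1, 11−9→G=0. Hits: 1.
Pile C: need g' = 0⊕3 = 3. Options: 13−3→G=3, 13−5→G=2, 13−6→G=2, 13−8→G=1, 13−9→G=1. Hits: 1.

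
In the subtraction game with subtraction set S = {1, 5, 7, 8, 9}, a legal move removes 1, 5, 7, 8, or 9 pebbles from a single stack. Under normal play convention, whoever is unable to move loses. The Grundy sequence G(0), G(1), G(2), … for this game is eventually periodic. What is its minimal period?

16

n :  0  1  2  3  4  5  6  7  8  9 10 11 12 13 14 15 16 17 18 19 20 21 22 23 24 25 26 27 28 29 30 31 32 33
G :  0  1  0  1  0  1  0  1  2  3  2  3  2  3  2  3  0  1  0  1  0  1  0  1  2  3  2  3  2  3  2  3  0  1
G(n+16) = G(n) holds for n = 0,…,8 (a full window of length max(S) = 9), so the sequence is purely periodic with period 16.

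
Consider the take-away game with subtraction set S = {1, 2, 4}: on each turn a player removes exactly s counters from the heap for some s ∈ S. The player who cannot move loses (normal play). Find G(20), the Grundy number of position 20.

2

G(0) = 0
G(1) = mex{0} = 1
G(2) = mex{1,0} = 2
G(3) = mex{2,1} = 0
G(4) = mex{0,2,0} = 1
G(5) = mex{1,0,1} = 2
G(6) = mex{2,1,2} = 0
G(7) = mex{0,2,0} = 1
G(8) = mex{1,0,1} = 2
G(9) = mex{2,1,2} = 0
G(10) = mex{0,2,0} = 1
G(11) = mex{1,0,1} = 2
G(12) = mex{2,1,2} = 0
G(13) = mex{0,2,0} = 1
G(14) = mex{1,0,1} = 2
G(15) = mex{2,1,2} = 0
G(16) = mex{0,2,0} = 1
G(17) = mex{1,0,1} = 2
G(18) = mex{2,1,2} = 0
G(19) = mex{0,2,0} = 1
G(20) = mex{1,0,1} = 2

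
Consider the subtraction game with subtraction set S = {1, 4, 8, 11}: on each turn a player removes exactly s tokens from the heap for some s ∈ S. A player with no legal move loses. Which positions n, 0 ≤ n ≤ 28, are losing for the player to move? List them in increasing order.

0, 2, 5, 7, 12, 14, 17, 19, 24, 26

G(0) = 0
G(1) = mex{0} = 1
G(2) = mex{1} = 0
G(3) = mex{0} = 1
G(4) = mex{1,0} = 2
G(5) = mex{2,1} = 0
G(6) = mex{0,0} = 1
G(7) = mex{1,1} = 0
G(8) = mex{0,2,0} = 1
G(9) = mex{1,0,1} = 2
G(10) = mex{2,1,0} = 3
G(11) = mex{3,0,1,0} = 2
G(12) = mex{2,1,2,1} = 0
G(13) = mex{0,2,0,0} = 1
G(14) = mex{1,3,1,1} = 0
G(15) = mex{0,2,0,2} = 1
G(16) = mex{1,0,1,0} = 2
G(17) = mex{2,1,2,1} = 0
G(18) = mex{0,0,3,0} = 1
G(19) = mex{1,1,2,1} = 0
G(20) = mex{0,2,0,2} = 1
G(21) = mex{1,0,1,3} = 2
G(22) = mex{2,1,0,2} = 3
G(23) = mex{3,0,1,0} = 2
G(24) = mex{2,1,2,1} = 0
G(25) = mex{0,2,0,0} = 1
G(26) = mex{1,3,1,1} = 0
G(27) = mex{0,2,0,2} = 1
G(28) = mex{1,0,1,0} = 2
P-positions are exactly the n with G(n) = 0.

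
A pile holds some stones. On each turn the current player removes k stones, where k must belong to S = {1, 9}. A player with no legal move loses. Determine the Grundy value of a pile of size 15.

n :  0  1  2  3  4  5  6  7  8  9 10 11 12 13 14 15
G :  0  1  0  1  0  1  0  1  0  1  0  1  0  1  0  1

1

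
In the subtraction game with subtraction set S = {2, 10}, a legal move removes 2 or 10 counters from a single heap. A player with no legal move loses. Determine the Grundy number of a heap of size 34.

G(0) = 0
G(1) = mex{} = 0
G(2) = mex{0} = 1
G(3) = mex{0} = 1
G(4) = mex{1} = 0
G(5) = mex{1} = 0
G(6) = mex{0} = 1
G(7) = mex{0} = 1
G(8) = mex{1} = 0
G(9) = mex{1} = 0
G(10) = mex{0,0} = 1
G(11) = mex{0,0} = 1
G(12) = mex{1,1} = 0
G(13) = mex{1,1} = 0
G(14) = mex{0,0} = 1
G(15) = mex{0,0} = 1
G(16) = mex{1,1} = 0
G(17) = mex{1,1} = 0
G(18) = mex{0,0} = 1
G(19) = mex{0,0} = 1
G(20) = mex{1,1} = 0
G(21) = mex{1,1} = 0
G(22) = mex{0,0} = 1
G(23) = mex{0,0} = 1
G(24) = mex{1,1} = 0
G(25) = mex{1,1} = 0
G(26) = mex{0,0} = 1
G(27) = mex{0,0} = 1
G(28) = mex{1,1} = 0
G(29) = mex{1,1} = 0
G(30) = mex{0,0} = 1
G(31) = mex{0,0} = 1
G(32) = mex{1,1} = 0
G(33) = mex{1,1} = 0
G(34) = mex{0,0} = 1

1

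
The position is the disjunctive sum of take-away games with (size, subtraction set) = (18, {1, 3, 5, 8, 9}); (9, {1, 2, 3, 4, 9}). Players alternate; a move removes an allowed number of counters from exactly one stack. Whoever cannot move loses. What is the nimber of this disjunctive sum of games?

4

Stack A, S = {1, 3, 5, 8, 9}:
G(0) = 0
G(1) = mex{0} = 1
G(2) = mex{1} = 0
G(3) = mex{0,0} = 1
G(4) = mex{1,1} = 0
G(5) = mex{0,0,0} = 1
G(6) = mex{1,1,1} = 0
G(7) = mex{0,0,0} = 1
G(8) = mex{1,1,1,0} = 2
G(9) = mex{2,0,0,1,0} = 3
G(10) = mex{3,1,1,0,1} = 2
G(11) = mex{2,2,0,1,0} = 3
G(12) = mex{3,3,1,0,1} = 2
G(13) = mex{2,2,2,1,0} = 3
G(14) = mex{3,3,3,0,1} = 2
G(15) = mex{2,2,2,1,0} = 3
G(16) = mex{3,3,3,2,1} = 0
G(17) = mex{0,2,2,3,2} = 1
G(18) = mex{1,3,3,2,3} = 0
G_A(18) = 0.
Stack B, S = {1, 2, 3, 4, 9}:
n : 0 1 2 3 4 5 6 7 8 9
G : 0 1 2 3 4 0 1 2 3 4
G_B(9) = 4.
Combined Grundy value = 0 ⊕ 4 = 4.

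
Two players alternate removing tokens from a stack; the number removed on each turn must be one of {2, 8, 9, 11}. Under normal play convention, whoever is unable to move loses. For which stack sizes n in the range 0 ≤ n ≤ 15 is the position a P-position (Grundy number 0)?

n :  0  1  2  3  4  5  6  7  8  9 10 11 12 13 14 15
G :  0  0  1  1  0  0  1  1  2  2  3  3  2  2  3  3
P-positions are exactly the n with G(n) = 0.

0, 1, 4, 5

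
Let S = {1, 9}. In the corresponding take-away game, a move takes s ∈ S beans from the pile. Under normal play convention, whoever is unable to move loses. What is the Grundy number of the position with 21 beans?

1

G(0) = 0
G(1) = mex{0} = 1
G(2) = mex{1} = 0
G(3) = mex{0} = 1
G(4) = mex{1} = 0
G(5) = mex{0} = 1
G(6) = mex{1} = 0
G(7) = mex{0} = 1
G(8) = mex{1} = 0
G(9) = mex{0,0} = 1
G(10) = mex{1,1} = 0
G(11) = mex{0,0} = 1
G(12) = mex{1,1} = 0
G(13) = mex{0,0} = 1
G(14) = mex{1,1} = 0
G(15) = mex{0,0} = 1
G(16) = mex{1,1} = 0
G(17) = mex{0,0} = 1
G(18) = mex{1,1} = 0
G(19) = mex{0,0} = 1
G(20) = mex{1,1} = 0
G(21) = mex{0,0} = 1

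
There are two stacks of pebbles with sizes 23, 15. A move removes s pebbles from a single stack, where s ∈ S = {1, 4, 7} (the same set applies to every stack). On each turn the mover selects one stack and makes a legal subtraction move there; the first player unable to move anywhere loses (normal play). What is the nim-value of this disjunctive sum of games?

0

All stacks use S = {1, 4, 7}:
G(0) = 0
G(1) = mex{0} = 1
G(2) = mex{1} = 0
G(3) = mex{0} = 1
G(4) = mex{1,0} = 2
G(5) = mex{2,1} = 0
G(6) = mex{0,0} = 1
G(7) = mex{1,1,0} = 2
G(8) = mex{2,2,1} = 0
G(9) = mex{0,0,0} = 1
G(10) = mex{1,1,1} = 0
G(11) = mex{0,2,2} = 1
G(12) = mex{1,0,0} = 2
G(13) = mex{2,1,1} = 0
G(14) = mex{0,0,2} = 1
G(15) = mex{1,1,0} = 2
G(16) = mex{2,2,1} = 0
G(17) = mex{0,0,0} = 1
G(18) = mex{1,1,1} = 0
G(19) = mex{0,2,2} = 1
G(20) = mex{1,0,0} = 2
G(21) = mex{2,1,1} = 0
G(22) = mex{0,0,2} = 1
G(23) = mex{1,1,0} = 2
Stack A: G(23) = 2.
Stack B: G(15) = 2.
Combined Grundy value = 2 ⊕ 2 = 0.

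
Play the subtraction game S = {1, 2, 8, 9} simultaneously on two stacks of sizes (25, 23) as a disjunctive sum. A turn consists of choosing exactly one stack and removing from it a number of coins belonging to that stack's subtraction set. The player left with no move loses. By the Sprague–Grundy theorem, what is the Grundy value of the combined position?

2

All stacks use S = {1, 2, 8, 9}:
G(0) = 0
G(1) = mex{0} = 1
G(2) = mex{1,0} = 2
G(3) = mex{2,1} = 0
G(4) = mex{0,2} = 1
G(5) = mex{1,0} = 2
G(6) = mex{2,1} = 0
G(7) = mex{0,2} = 1
G(8) = mex{1,0,0} = 2
G(9) = mex{2,1,1,0} = 3
G(10) = mex{3,2,2,1} = 0
G(11) = mex{0,3,0,2} = 1
G(12) = mex{1,0,1,0} = 2
G(13) = mex{2,1,2,1} = 0
G(14) = mex{0,2,0,2} = 1
G(15) = mex{1,0,1,0} = 2
G(16) = mex{2,1,2,1} = 0
G(17) = mex{0,2,3,2} = 1
G(18) = mex{1,0,0,3} = 2
G(19) = mex{2,1,1,0} = 3
G(20) = mex{3,2,2,1} = 0
G(21) = mex{0,3,0,2} = 1
G(22) = mex{1,0,1,0} = 2
G(23) = mex{2,1,2,1} = 0
G(24) = mex{0,2,0,2} = 1
G(25) = mex{1,0,1,0} = 2
Stack A: G(25) = 2.
Stack B: G(23) = 0.
Combined Grundy value = 2 ⊕ 0 = 2.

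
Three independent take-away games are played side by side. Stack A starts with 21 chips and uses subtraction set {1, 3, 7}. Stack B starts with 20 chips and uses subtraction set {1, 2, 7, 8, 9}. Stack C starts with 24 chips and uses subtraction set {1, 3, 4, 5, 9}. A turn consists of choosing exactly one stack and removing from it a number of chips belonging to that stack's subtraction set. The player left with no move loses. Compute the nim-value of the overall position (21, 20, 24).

0

Stack A, S = {1, 3, 7}:
n :  0  1  2  3  4  5  6  7  8  9 10 11 12 13 14 15 16 17 18 19 20 21
G :  0  1  0  1  0  1  0  1  0  1  0  1  0  1  0  1  0  1  0  1  0  1
G_A(21) = 1.
Stack B, S = {1, 2, 7, 8, 9}:
G(0) = 0
G(1) = mex{0} = 1
G(2) = mex{1,0} = 2
G(3) = mex{2,1} = 0
G(4) = mex{0,2} = 1
G(5) = mex{1,0} = 2
G(6) = mex{2,1} = 0
G(7) = mex{0,2,0} = 1
G(8) = mex{1,0,1,0} = 2
G(9) = mex{2,1,2,1,0} = 3
G(10) = mex{3,2,0,2,1} = 4
G(11) = mex{4,3,1,0,2} = 5
G(12) = mex{5,4,2,1,0} = 3
G(13) = mex{3,5,0,2,1} = 4
G(14) = mex{4,3,1,0,2} = 5
G(15) = mex{5,4,2,1,0} = 3
G(16) = mex{3,5,3,2,1} = 0
G(17) = mex{0,3,4,3,2} = 1
G(18) = mex{1,0,5,4,3} = 2
G(19) = mex{2,1,3,5,4} = 0
G(20) = mex{0,2,4,3,5} = 1
G_B(20) = 1.
Stack C, S = {1, 3, 4, 5, 9}:
n :  0  1  2  3  4  5  6  7  8  9 10 11 12 13 14 15 16 17 18 19 20 21 22 23 24
G :  0  1  0  1  2  3  2  3  0  1  0  1  2  3  2  3  0  1  0  1  2  3  2  3  0
G_C(24) = 0.
Combined Grundy value = 1 ⊕ 1 ⊕ 0 = 0.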